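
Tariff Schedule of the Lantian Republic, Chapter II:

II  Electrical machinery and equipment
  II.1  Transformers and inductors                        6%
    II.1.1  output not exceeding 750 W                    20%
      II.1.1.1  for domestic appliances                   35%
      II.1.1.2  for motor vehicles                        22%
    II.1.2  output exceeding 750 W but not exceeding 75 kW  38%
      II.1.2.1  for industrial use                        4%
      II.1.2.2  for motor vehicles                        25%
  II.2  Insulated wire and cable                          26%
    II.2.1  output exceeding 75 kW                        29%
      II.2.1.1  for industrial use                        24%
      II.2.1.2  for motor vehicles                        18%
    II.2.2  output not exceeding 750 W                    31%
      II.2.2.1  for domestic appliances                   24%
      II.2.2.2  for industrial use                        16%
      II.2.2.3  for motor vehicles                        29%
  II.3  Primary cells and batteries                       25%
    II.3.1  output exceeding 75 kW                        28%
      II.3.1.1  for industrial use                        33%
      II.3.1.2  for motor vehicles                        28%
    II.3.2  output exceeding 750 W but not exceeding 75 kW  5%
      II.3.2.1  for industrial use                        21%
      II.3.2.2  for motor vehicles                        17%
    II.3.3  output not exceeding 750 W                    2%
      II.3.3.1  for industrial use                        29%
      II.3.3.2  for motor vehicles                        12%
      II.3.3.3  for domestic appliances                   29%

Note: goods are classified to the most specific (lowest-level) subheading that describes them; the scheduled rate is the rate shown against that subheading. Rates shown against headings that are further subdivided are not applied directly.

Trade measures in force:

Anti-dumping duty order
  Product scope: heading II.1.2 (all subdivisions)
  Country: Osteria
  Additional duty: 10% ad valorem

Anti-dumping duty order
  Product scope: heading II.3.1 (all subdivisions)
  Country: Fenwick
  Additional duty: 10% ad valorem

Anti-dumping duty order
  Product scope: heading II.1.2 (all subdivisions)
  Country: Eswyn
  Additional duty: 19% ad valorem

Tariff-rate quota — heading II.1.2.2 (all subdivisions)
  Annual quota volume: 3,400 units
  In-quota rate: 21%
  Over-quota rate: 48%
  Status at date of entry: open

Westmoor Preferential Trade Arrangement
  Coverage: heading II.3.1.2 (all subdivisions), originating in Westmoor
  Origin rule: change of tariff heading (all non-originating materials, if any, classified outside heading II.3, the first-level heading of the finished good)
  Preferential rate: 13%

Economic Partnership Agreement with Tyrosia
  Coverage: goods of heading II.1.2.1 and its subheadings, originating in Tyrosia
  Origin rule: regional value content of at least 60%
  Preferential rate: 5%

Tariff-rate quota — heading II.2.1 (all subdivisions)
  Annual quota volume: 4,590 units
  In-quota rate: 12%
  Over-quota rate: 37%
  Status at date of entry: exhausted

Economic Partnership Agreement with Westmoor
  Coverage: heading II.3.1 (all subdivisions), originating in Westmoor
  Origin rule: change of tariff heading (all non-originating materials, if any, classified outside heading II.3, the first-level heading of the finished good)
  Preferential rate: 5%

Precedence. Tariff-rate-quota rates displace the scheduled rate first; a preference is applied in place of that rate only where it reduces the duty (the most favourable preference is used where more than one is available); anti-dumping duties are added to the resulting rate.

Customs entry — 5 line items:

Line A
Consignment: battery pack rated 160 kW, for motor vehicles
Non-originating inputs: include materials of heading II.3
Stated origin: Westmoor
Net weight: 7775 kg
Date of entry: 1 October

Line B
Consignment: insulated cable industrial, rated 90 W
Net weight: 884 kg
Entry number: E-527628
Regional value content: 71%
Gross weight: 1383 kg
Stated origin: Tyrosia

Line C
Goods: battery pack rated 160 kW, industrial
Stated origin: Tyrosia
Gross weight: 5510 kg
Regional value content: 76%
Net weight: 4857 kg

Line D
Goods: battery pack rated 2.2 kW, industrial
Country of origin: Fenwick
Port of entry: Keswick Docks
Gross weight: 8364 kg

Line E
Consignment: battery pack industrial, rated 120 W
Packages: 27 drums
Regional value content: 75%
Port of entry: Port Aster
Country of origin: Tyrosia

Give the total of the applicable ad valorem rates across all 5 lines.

127%

Line A: battery pack → II.3; rated 160 kW → II.3.1; for motor vehicles → II.3.1.2. Scheduled 28%. Westmoor agreement on II.3.1.2: CTH not met; Westmoor agreement on II.3.1: CTH not met. → 28%.
Line B: insulated cable → II.2; rated 90 W → II.2.2; industrial → II.2.2.2. Scheduled 16%. Tyrosia agreement on II.1.2.1: II.2.2.2 not covered. → 16%.
Line C: battery pack → II.3; rated 160 kW → II.3.1; industrial → II.3.1.1. Scheduled 33%. Tyrosia agreement on II.1.2.1: II.3.1.1 not covered. → 33%.
Line D: battery pack → II.3; rated 2.2 kW → II.3.2; industrial → II.3.2.1. Scheduled 21%. No special measure applies. → 21%.
Line E: battery pack → II.3; rated 120 W → II.3.3; industrial → II.3.3.1. Scheduled 29%. Tyrosia agreement on II.1.2.1: II.3.3.1 not covered. → 29%.
Sum: 28% + 16% + 33% + 21% + 29% = 127%.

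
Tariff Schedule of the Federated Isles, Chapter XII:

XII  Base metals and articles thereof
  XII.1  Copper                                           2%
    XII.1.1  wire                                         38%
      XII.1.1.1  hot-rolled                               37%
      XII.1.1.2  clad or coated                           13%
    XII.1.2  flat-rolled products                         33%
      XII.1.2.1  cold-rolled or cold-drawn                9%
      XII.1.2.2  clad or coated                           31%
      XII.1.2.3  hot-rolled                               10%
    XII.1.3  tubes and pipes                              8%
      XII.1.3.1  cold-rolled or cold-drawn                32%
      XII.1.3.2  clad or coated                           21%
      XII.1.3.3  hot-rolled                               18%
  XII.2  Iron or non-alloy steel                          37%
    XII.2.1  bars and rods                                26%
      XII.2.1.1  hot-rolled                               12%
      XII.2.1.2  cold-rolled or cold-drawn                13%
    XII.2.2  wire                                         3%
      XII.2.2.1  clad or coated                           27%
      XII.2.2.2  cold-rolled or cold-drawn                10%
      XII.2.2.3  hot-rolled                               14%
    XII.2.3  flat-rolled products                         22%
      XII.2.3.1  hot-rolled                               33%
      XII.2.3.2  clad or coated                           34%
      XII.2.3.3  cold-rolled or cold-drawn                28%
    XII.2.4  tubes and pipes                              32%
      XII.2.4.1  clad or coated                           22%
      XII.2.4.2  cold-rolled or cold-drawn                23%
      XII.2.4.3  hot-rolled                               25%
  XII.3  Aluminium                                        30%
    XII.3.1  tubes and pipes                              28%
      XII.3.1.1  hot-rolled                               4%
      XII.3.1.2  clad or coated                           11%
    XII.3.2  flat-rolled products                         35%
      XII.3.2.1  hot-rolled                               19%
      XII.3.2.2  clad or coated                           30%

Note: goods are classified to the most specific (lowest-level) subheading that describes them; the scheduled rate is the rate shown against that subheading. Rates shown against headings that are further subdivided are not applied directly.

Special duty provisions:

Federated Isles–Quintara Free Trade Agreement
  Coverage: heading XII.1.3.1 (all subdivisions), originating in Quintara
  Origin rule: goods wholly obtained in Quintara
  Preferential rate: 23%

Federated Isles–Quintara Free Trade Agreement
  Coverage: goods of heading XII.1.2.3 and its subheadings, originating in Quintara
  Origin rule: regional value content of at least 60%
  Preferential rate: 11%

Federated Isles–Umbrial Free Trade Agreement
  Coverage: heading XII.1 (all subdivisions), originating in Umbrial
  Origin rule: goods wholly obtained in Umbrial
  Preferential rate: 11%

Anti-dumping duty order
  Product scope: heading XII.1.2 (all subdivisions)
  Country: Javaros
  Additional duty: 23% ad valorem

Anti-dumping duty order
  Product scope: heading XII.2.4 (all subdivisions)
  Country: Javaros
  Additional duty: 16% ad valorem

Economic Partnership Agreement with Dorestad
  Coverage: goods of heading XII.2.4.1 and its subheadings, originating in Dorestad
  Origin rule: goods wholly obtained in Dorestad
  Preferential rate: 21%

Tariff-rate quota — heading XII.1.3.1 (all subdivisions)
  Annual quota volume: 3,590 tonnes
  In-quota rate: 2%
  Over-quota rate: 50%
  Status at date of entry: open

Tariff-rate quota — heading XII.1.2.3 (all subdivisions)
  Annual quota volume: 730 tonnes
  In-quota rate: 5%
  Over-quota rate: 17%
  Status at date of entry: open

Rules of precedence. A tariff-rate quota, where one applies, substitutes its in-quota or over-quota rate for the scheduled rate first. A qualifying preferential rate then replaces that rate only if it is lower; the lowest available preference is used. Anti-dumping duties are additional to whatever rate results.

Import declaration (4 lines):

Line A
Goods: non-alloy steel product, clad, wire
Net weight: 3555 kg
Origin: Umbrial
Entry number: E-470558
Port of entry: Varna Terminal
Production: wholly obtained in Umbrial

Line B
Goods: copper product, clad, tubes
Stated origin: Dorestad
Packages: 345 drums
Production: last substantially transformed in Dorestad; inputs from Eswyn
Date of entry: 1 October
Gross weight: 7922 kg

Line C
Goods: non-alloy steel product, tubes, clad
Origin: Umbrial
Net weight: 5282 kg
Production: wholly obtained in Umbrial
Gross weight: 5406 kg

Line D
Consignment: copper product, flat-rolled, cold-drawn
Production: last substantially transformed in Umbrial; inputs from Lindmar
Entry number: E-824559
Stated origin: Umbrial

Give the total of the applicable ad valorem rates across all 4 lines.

Line A: non-alloy steel → XII.2; wire → XII.2.2; clad → XII.2.2.1. Scheduled 27%. Umbrial agreement on XII.1: XII.2.2.1 not covered. → 27%.
Line B: copper → XII.1; tubes → XII.1.3; clad → XII.1.3.2. Scheduled 21%. Dorestad agreement on XII.2.4.1: XII.1.3.2 not covered. → 21%.
Line C: non-alloy steel → XII.2; tubes → XII.2.4; clad → XII.2.4.1. Scheduled 22%. Umbrial agreement on XII.1: XII.2.4.1 not covered. → 22%.
Line D: copper → XII.1; flat-rolled → XII.1.2; cold-drawn → XII.1.2.1. Scheduled 9%. Umbrial agreement on XII.1: not wholly obtained. → 9%.
Sum: 27% + 21% + 22% + 9% = 79%.

79%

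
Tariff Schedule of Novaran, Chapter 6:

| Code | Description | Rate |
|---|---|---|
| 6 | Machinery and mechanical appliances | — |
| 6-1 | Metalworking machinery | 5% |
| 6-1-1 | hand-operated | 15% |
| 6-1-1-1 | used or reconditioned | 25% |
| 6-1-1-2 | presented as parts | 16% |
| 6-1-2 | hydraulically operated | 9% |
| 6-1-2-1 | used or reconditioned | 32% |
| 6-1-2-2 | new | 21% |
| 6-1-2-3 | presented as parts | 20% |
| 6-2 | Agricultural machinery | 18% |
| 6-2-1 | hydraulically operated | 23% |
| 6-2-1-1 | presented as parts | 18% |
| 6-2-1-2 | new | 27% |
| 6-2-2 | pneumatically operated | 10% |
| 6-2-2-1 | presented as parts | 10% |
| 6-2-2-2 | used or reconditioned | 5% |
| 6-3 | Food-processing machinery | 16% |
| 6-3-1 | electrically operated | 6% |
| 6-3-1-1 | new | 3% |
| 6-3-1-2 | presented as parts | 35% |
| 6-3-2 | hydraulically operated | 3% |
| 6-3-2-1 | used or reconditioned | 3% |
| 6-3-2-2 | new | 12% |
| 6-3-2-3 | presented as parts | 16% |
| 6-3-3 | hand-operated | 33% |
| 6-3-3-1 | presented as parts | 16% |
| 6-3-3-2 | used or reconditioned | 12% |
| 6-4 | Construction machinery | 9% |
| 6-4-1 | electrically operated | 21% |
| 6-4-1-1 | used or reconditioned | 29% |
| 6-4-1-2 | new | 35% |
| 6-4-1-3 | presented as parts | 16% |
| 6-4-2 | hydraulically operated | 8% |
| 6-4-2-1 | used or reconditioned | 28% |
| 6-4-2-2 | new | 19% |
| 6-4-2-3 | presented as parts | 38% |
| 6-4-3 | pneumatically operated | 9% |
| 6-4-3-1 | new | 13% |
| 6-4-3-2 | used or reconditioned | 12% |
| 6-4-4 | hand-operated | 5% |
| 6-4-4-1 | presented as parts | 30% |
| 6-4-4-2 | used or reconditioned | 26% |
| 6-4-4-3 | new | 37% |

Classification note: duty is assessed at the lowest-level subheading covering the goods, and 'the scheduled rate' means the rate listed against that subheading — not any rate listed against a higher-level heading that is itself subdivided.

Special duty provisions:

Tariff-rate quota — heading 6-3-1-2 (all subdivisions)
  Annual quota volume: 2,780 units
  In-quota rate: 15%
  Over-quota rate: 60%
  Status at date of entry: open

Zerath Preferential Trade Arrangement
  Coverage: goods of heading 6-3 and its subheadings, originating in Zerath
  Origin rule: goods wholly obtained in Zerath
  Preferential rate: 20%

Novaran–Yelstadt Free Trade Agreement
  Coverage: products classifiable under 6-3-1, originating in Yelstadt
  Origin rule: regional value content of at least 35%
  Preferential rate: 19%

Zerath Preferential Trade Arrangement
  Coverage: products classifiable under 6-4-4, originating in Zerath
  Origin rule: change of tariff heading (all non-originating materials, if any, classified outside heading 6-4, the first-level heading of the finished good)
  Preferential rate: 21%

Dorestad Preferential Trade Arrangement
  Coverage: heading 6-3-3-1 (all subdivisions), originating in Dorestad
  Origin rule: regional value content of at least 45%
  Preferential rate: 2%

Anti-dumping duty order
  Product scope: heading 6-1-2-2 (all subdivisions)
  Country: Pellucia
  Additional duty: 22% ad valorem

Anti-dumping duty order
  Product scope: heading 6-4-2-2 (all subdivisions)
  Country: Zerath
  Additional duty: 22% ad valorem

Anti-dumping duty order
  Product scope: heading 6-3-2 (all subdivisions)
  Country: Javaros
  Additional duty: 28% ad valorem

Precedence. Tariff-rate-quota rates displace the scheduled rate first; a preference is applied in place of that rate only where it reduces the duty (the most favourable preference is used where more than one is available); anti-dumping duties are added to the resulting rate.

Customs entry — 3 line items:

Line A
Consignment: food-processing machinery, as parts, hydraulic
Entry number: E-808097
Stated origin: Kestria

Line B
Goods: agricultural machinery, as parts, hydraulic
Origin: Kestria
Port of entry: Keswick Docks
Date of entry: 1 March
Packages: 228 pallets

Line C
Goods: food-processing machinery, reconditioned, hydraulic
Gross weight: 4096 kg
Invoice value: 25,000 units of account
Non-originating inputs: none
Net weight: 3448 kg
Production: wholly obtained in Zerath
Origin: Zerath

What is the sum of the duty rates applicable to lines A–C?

37%

Line A: food-processing → 6-3; hydraulic → 6-3-2; as parts → 6-3-2-3. Scheduled 16%. No special measure applies. → 16%.
Line B: agricultural → 6-2; hydraulic → 6-2-1; as parts → 6-2-1-1. Scheduled 18%. No special measure applies. → 18%.
Line C: food-processing → 6-3; hydraulic → 6-3-2; reconditioned → 6-3-2-1. Scheduled 3%. Zerath agreement on 6-3: wholly obtained → 20% available; Zerath agreement on 6-4-4: 6-3-2-1 not covered; preference 20% not lower than 3% → no reduction. → 3%.
Sum: 16% + 18% + 3% = 37%.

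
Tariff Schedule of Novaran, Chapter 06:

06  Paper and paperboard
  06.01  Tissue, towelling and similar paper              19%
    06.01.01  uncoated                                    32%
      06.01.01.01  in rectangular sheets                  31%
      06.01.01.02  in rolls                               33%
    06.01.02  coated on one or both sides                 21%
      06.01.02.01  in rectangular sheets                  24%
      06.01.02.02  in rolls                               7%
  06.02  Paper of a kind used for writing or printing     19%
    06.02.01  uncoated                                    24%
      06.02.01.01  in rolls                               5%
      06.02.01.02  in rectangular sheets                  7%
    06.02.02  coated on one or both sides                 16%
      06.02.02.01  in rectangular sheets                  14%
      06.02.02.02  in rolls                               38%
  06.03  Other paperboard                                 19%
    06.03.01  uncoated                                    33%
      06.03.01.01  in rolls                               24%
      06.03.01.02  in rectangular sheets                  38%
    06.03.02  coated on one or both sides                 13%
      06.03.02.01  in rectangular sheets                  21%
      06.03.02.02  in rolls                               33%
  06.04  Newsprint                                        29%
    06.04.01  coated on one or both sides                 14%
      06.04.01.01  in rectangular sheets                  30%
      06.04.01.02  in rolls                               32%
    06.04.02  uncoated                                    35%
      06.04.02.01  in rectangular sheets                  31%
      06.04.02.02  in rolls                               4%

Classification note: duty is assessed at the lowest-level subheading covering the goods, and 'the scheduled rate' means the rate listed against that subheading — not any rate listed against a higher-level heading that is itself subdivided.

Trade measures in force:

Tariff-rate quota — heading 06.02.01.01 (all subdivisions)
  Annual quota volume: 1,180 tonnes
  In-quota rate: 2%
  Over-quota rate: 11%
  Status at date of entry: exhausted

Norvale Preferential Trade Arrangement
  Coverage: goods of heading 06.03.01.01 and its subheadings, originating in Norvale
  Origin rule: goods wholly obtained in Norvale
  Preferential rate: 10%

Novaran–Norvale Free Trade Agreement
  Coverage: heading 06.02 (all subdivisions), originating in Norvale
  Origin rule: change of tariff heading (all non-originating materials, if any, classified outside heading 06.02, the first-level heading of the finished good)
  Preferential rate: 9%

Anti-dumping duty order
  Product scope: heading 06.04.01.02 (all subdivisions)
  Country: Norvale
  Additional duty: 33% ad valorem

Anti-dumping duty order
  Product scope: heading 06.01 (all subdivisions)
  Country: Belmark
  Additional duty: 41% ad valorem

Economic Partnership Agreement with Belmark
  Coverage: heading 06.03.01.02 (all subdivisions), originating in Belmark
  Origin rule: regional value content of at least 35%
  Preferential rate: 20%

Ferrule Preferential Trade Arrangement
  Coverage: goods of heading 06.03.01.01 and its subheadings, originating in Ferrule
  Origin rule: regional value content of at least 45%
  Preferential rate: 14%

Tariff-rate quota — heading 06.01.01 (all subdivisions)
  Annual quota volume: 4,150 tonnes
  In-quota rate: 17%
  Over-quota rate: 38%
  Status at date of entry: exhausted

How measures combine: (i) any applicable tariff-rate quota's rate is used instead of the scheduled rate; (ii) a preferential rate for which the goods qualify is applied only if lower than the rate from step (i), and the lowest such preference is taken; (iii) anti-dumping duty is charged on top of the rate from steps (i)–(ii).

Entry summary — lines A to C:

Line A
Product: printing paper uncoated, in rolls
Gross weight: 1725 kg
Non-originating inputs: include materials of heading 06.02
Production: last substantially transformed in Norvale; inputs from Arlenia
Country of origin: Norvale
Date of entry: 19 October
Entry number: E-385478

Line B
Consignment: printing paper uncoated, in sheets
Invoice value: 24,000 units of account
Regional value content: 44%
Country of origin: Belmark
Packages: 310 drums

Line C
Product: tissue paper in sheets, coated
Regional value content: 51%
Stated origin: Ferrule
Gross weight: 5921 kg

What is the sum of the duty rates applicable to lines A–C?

42%

Line A: printing paper → 06.02; uncoated → 06.02.01; in rolls → 06.02.01.01. Scheduled 5%. quota on 06.02.01.01 exhausted → over-quota 11%; Norvale agreement on 06.03.01.01: 06.02.01.01 not covered; Norvale agreement on 06.02: CTH not met. → 11%.
Line B: printing paper → 06.02; uncoated → 06.02.01; in sheets → 06.02.01.02. Scheduled 7%. Belmark agreement on 06.03.01.02: 06.02.01.02 not covered. → 7%.
Line C: tissue paper → 06.01; coated → 06.01.02; in sheets → 06.01.02.01. Scheduled 24%. Ferrule agreement on 06.03.01.01: 06.01.02.01 not covered. → 24%.
Sum: 11% + 7% + 24% = 42%.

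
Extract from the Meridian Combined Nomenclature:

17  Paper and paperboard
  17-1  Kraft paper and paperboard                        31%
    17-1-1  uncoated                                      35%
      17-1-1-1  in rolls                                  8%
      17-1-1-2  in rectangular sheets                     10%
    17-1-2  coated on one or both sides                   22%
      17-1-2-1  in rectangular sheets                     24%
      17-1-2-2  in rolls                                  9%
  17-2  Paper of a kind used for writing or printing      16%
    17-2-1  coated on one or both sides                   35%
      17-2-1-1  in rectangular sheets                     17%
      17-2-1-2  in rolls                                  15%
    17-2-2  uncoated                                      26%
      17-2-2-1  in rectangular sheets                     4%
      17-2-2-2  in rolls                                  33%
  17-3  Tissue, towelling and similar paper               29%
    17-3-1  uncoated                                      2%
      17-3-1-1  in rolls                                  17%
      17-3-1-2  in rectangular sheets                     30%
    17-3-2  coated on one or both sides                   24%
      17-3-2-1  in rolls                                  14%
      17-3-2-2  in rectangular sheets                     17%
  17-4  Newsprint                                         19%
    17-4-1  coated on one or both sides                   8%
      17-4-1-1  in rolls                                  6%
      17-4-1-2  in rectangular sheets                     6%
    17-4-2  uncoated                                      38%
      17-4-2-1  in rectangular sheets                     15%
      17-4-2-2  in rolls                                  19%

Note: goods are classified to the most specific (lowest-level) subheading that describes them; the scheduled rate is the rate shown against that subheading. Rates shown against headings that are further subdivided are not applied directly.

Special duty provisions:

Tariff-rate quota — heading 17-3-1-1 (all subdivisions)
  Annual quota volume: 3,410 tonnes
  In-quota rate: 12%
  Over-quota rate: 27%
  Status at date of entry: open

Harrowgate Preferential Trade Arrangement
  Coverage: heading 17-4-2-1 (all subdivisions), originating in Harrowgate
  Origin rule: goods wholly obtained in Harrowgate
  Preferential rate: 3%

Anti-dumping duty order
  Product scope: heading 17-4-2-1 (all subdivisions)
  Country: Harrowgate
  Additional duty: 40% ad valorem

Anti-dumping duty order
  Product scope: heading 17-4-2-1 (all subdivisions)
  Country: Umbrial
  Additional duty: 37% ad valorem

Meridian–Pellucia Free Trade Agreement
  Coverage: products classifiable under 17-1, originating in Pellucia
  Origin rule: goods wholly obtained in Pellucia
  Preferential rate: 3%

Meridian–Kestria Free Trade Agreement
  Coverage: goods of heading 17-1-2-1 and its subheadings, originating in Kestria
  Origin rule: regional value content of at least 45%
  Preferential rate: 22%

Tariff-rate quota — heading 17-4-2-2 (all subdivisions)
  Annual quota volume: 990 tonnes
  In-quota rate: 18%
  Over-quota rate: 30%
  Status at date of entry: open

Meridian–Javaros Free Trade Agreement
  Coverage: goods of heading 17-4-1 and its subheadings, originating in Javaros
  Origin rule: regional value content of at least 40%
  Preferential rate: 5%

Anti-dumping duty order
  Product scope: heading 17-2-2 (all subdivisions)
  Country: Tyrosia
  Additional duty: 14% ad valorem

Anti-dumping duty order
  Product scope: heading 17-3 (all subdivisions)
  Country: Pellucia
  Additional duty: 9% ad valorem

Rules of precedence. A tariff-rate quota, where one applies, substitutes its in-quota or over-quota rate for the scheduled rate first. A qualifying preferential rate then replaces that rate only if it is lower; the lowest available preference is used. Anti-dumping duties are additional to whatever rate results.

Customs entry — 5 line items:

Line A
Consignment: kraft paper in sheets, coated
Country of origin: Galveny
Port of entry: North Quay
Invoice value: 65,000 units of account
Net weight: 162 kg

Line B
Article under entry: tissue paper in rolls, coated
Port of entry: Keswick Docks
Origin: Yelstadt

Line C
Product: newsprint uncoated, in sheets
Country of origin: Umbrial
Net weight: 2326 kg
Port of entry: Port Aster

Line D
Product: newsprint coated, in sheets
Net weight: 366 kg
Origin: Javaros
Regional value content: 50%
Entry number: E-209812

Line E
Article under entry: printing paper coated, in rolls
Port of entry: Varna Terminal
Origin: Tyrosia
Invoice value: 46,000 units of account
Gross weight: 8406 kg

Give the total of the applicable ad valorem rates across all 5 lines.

110%

Line A: kraft paper → 17-1; coated → 17-1-2; in sheets → 17-1-2-1. Scheduled 24%. No special measure applies. → 24%.
Line B: tissue paper → 17-3; coated → 17-3-2; in rolls → 17-3-2-1. Scheduled 14%. No special measure applies. → 14%.
Line C: newsprint → 17-4; uncoated → 17-4-2; in sheets → 17-4-2-1. Scheduled 15%. anti-dumping (Umbrial, 17-4-2-1): +37%; total 15% + 37% = 52%. → 52%.
Line D: newsprint → 17-4; coated → 17-4-1; in sheets → 17-4-1-2. Scheduled 6%. Javaros agreement on 17-4-1: RVC ≥ 40% → 5% available; preferential 5%. → 5%.
Line E: printing paper → 17-2; coated → 17-2-1; in rolls → 17-2-1-2. Scheduled 15%. No special measure applies. → 15%.
Sum: 24% + 14% + 52% + 5% + 15% = 110%.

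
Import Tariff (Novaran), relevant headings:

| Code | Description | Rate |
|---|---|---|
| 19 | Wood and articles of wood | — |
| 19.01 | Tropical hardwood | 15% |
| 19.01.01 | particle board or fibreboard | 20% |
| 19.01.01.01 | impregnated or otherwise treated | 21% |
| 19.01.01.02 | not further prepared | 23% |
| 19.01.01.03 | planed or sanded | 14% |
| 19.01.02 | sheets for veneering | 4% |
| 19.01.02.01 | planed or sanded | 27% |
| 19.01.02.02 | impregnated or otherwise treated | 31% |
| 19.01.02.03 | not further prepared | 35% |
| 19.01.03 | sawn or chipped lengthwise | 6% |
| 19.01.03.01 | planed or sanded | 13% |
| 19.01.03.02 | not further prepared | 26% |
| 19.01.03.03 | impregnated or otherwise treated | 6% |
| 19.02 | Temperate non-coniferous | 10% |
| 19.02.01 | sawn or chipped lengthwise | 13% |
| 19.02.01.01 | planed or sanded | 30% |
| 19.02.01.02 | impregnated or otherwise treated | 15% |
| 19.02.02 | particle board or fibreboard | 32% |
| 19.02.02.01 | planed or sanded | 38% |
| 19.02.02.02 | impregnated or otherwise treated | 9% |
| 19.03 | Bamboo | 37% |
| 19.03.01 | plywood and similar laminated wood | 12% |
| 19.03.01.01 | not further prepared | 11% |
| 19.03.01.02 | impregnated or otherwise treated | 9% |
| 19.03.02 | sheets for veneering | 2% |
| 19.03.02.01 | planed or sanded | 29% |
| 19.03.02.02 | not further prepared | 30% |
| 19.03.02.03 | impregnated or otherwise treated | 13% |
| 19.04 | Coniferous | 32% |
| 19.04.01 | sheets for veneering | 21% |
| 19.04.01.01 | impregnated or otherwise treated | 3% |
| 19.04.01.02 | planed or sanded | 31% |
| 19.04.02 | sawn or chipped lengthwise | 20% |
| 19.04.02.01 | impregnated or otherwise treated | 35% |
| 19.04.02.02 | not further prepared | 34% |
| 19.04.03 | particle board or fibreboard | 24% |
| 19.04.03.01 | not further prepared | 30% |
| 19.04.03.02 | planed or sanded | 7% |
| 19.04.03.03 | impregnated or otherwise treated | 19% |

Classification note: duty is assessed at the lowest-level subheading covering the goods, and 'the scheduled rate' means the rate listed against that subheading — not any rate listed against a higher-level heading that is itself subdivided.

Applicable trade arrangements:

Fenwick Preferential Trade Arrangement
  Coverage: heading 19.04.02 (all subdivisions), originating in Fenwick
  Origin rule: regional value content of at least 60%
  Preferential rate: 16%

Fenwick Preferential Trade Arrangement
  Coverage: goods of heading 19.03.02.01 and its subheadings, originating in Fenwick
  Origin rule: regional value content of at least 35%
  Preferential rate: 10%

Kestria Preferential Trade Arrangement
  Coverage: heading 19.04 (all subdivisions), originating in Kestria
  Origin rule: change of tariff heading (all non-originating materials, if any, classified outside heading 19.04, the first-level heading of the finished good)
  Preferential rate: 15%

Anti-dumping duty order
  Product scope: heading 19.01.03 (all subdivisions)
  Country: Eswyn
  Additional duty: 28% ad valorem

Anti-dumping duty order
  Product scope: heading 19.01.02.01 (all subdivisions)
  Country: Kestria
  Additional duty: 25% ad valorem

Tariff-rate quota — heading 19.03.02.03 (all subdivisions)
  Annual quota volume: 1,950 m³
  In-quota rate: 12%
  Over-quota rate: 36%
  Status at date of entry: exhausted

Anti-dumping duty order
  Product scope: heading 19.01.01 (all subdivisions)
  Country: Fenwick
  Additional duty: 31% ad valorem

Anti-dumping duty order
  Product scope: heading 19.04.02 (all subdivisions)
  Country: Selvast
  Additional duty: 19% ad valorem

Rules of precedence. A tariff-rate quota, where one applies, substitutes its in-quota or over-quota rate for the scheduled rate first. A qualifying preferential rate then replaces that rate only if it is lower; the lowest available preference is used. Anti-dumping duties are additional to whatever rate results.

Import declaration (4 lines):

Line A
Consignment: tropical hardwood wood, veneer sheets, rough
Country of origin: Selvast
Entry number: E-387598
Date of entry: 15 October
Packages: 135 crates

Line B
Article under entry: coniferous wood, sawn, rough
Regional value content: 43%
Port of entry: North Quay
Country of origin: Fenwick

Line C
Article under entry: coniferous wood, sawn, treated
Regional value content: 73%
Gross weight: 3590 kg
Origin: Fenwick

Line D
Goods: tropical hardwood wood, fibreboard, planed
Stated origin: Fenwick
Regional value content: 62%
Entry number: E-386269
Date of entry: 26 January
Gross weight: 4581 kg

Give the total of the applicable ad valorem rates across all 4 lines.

130%

Line A: tropical hardwood → 19.01; veneer sheets → 19.01.02; rough → 19.01.02.03. Scheduled 35%. No special measure applies. → 35%.
Line B: coniferous → 19.04; sawn → 19.04.02; rough → 19.04.02.02. Scheduled 34%. Fenwick agreement on 19.04.02: RVC < 60%; Fenwick agreement on 19.03.02.01: 19.04.02.02 not covered. → 34%.
Line C: coniferous → 19.04; sawn → 19.04.02; treated → 19.04.02.01. Scheduled 35%. Fenwick agreement on 19.04.02: RVC ≥ 60% → 16% available; Fenwick agreement on 19.03.02.01: 19.04.02.01 not covered; preferential 16%. → 16%.
Line D: tropical hardwood → 19.01; fibreboard → 19.01.01; planed → 19.01.01.03. Scheduled 14%. Fenwick agreement on 19.04.02: 19.01.01.03 not covered; Fenwick agreement on 19.03.02.01: 19.01.01.03 not covered; anti-dumping (Fenwick, 19.01.01): +31%; total 14% + 31% = 45%. → 45%.
Sum: 35% + 34% + 16% + 45% = 130%.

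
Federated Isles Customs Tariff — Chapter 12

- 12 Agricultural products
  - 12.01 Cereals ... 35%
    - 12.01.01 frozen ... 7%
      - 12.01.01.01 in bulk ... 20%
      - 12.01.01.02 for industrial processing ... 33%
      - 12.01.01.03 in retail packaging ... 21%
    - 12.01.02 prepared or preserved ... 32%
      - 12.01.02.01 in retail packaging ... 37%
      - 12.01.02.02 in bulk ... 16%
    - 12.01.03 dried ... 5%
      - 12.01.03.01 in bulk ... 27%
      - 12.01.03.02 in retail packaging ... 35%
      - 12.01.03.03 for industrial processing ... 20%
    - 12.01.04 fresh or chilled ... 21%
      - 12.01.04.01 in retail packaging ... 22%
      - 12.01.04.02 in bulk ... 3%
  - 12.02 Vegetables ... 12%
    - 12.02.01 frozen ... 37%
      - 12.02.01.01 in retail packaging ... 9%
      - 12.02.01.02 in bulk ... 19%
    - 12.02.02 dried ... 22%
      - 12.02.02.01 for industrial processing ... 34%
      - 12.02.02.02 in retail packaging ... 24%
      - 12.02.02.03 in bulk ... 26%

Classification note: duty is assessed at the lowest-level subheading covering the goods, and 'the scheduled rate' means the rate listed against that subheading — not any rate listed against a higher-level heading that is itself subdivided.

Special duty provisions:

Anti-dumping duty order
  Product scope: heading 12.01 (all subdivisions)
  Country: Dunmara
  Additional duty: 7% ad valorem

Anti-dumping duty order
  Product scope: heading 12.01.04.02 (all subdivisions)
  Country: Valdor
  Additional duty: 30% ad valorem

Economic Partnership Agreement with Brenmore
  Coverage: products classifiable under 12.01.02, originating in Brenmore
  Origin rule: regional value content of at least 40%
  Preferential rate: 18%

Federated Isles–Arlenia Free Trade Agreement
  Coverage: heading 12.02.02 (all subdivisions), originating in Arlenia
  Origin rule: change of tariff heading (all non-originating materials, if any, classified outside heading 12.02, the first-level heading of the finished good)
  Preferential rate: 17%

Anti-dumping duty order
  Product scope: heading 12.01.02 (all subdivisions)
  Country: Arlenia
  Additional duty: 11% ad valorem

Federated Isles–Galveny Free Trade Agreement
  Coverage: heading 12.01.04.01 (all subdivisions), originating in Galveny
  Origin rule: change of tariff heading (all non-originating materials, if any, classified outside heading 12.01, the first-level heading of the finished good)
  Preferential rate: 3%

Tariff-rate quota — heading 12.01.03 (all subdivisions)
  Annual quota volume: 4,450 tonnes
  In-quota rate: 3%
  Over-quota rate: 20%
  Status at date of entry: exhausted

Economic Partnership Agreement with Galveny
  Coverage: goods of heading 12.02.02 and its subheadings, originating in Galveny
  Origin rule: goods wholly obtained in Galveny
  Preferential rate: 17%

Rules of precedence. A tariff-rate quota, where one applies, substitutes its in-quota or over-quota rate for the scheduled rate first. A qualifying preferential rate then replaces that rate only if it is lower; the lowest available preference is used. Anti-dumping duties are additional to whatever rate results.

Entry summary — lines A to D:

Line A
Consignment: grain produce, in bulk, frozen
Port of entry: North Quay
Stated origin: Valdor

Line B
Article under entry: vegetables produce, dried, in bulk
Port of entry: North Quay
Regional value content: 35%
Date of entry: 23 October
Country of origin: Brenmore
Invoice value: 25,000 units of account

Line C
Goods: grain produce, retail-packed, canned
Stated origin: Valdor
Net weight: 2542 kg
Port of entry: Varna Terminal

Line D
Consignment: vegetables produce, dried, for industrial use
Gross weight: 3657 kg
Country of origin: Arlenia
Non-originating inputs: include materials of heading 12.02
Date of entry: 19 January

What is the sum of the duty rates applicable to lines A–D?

117%

Line A: grain → 12.01; frozen → 12.01.01; in bulk → 12.01.01.01. Scheduled 20%. No special measure applies. → 20%.
Line B: vegetables → 12.02; dried → 12.02.02; in bulk → 12.02.02.03. Scheduled 26%. Brenmore agreement on 12.01.02: 12.02.02.03 not covered. → 26%.
Line C: grain → 12.01; canned → 12.01.02; retail-packed → 12.01.02.01. Scheduled 37%. No special measure applies. → 37%.
Line D: vegetables → 12.02; dried → 12.02.02; for industrial use → 12.02.02.01. Scheduled 34%. Arlenia agreement on 12.02.02: CTH not met. → 34%.
Sum: 20% + 26% + 37% + 34% = 117%.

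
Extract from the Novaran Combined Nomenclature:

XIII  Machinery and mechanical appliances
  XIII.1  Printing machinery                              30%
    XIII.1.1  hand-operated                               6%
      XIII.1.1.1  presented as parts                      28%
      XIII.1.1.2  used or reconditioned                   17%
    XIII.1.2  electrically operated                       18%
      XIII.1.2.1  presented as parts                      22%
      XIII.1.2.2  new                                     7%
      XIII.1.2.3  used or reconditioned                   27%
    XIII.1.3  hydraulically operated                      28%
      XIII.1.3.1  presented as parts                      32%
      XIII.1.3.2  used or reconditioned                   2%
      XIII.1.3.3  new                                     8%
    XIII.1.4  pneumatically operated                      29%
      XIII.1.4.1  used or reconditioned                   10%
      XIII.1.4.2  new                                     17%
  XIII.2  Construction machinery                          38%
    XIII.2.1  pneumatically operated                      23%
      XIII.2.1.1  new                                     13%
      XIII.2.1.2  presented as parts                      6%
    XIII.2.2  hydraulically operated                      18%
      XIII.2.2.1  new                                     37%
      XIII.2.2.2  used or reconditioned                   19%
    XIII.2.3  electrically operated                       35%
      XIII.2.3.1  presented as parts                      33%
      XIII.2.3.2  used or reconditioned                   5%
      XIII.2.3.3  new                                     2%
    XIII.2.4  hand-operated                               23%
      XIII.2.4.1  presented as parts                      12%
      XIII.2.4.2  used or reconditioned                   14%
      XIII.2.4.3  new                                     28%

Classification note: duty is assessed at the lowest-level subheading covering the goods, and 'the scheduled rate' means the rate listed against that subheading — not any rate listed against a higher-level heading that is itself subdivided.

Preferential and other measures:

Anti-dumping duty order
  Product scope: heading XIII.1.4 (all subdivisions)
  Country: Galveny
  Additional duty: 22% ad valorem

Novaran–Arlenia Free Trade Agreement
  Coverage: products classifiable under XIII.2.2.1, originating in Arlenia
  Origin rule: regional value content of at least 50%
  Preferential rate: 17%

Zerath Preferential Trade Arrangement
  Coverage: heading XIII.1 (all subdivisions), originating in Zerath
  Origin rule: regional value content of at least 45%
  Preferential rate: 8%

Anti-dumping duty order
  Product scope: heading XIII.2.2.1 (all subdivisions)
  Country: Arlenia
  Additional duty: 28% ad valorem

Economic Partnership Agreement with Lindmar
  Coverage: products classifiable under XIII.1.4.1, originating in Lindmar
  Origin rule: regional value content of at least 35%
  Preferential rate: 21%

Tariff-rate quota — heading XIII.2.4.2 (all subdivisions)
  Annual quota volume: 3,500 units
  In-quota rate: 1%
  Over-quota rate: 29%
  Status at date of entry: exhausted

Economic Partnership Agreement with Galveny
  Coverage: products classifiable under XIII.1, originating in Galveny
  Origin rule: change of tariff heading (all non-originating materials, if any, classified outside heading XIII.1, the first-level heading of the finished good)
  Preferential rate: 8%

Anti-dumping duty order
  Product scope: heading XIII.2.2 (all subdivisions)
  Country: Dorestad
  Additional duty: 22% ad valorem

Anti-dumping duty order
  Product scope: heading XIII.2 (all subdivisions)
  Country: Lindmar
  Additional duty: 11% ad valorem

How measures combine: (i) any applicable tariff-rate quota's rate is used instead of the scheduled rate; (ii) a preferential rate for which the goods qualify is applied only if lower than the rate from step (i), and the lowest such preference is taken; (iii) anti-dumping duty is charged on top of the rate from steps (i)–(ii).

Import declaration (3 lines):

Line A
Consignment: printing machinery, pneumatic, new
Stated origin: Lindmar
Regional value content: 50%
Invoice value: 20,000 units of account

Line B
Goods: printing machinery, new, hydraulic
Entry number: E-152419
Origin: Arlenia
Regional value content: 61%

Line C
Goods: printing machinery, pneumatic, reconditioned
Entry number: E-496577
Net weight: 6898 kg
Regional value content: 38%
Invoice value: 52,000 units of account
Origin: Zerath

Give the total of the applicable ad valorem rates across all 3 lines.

Line A: printing → XIII.1; pneumatic → XIII.1.4; new → XIII.1.4.2. Scheduled 17%. Lindmar agreement on XIII.1.4.1: XIII.1.4.2 not covered. → 17%.
Line B: printing → XIII.1; hydraulic → XIII.1.3; new → XIII.1.3.3. Scheduled 8%. Arlenia agreement on XIII.2.2.1: XIII.1.3.3 not covered. → 8%.
Line C: printing → XIII.1; pneumatic → XIII.1.4; reconditioned → XIII.1.4.1. Scheduled 10%. Zerath agreement on XIII.1: RVC < 45%. → 10%.
Sum: 17% + 8% + 10% = 35%.

35%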